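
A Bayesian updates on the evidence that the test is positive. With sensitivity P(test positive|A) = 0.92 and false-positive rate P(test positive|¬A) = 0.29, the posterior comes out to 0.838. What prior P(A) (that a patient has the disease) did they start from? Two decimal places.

P(A) = 0.62

In odds form, posterior odds = prior odds × likelihood ratio, so prior odds = posterior odds ÷ LR.
Posterior odds = 0.838/(1−0.838) = 5.1728. LR = 0.92/0.29 = 3.1724.
Prior odds = 5.1728/3.1724 = 1.6306, so P(A) = 1.6306/(1+1.6306) ≈ 0.62.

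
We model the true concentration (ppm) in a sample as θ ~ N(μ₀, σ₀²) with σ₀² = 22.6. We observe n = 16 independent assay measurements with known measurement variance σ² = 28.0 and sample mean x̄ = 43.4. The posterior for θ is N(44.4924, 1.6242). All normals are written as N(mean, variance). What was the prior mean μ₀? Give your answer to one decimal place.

μ₀ = 58.6

With known observation variance, the Normal–Normal posterior has precision τ_n = τ₀ + n/σ² and mean μ_n = (τ₀μ₀ + (n/σ²)x̄)/τ_n.
Here τ₀ = 1/22.6 = 0.044248 and τ_data = 16/28.0 = 0.571429, so τ_n = 0.615677.
Rearranging for μ₀: μ₀ = (μ_n·τ_n − τ_data·x̄)/τ₀ = (44.4924·0.615677 − 0.571429·43.4) / 0.044248 = 2.592929/0.044248 ≈ 58.6.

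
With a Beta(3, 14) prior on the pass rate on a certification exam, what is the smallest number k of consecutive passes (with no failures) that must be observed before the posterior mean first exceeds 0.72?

k = 34

After k passes and 0 failures the posterior is Beta(3+k, 14), with mean (3+k)/(3+14+k).
Set (3+k)/(17+k) > 0.72 and solve: k > (0.72·17 − 3)/(1 − 0.72) = 33.000.
The smallest integer exceeding 33.000 is 34, and checking k=34: (37)/(51) = 0.7255 > 0.72.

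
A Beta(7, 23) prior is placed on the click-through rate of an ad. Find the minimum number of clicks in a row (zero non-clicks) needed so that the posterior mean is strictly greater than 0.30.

k = 3

After k clicks and 0 non-clicks the posterior is Beta(7+k, 23), with mean (7+k)/(7+23+k).
Set (7+k)/(30+k) > 0.30 and solve: k > (0.30·30 − 7)/(1 − 0.30) = 2.857.
The smallest integer exceeding 2.857 is 3, and checking k=3: (10)/(33) = 0.3030 > 0.30.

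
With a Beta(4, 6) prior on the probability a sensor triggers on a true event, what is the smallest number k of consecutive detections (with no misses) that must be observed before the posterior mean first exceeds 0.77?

After k detections and 0 misses the posterior is Beta(4+k, 6), with mean (4+k)/(4+6+k).
Set (4+k)/(10+k) > 0.77 and solve: k > (0.77·10 − 4)/(1 − 0.77) = 16.087.
The smallest integer exceeding 16.087 is 17.

k = 17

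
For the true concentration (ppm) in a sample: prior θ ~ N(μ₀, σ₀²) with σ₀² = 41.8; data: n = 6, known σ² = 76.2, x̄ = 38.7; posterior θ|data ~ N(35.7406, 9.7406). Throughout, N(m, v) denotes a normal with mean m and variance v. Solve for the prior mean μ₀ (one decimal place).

μ₀ = 26.0

With known observation variance, the Normal–Normal posterior has precision τ_n = τ₀ + n/σ² and mean μ_n = (τ₀μ₀ + (n/σ²)x̄)/τ_n.
Here τ₀ = 1/41.8 = 0.023923 and τ_data = 6/76.2 = 0.078740, so τ_n = 0.102663.
Rearranging for μ₀: μ₀ = (μ_n·τ_n − τ_data·x̄)/τ₀ = (35.7406·0.102663 − 0.078740·38.7) / 0.023923 = 0.621999/0.023923 ≈ 26.0.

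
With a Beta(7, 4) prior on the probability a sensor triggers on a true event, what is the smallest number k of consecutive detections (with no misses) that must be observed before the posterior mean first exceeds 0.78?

After k detections and 0 misses the posterior is Beta(7+k, 4), with mean (7+k)/(7+4+k).
Set (7+k)/(11+k) > 0.78 and solve: k > (0.78·11 − 7)/(1 − 0.78) = 7.182.
The smallest integer exceeding 7.182 is 8, and checking k=8: (15)/(19) = 0.7895 > 0.78.

k = 8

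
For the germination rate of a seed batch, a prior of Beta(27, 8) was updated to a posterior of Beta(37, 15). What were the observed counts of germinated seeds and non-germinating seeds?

Under Beta–binomial conjugacy the posterior parameters are (α+s, β+f).
So s = 37 − 27 = 10 and f = 15 − 8 = 7.

10 germinated seeds and 7 non-germinating seeds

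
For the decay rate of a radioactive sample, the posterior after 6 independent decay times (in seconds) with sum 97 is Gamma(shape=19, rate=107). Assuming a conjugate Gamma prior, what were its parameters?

Gamma–exponential conjugacy: posterior shape = α + n, posterior rate = β + Σtᵢ.
So α = 19 − 6 = 13 and β = 107 − 97 = 10.

Gamma(shape=13, rate=10)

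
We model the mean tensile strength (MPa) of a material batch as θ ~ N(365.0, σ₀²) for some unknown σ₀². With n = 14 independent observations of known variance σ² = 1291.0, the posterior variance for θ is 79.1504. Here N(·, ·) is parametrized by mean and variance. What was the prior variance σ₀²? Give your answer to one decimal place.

σ₀² = 558.7

Posterior precision equals prior precision plus data precision: 1/σ_n² = 1/σ₀² + n/σ².
So 1/σ₀² = 1/79.1504 − 14/1291.0 = 0.012634 − 0.010844 = 0.001790.
Hence σ₀² = 1/0.001790 ≈ 558.7.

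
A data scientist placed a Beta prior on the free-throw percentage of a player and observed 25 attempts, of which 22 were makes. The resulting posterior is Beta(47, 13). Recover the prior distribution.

Beta(25, 10)

Under Beta–binomial conjugacy the posterior parameters are (α+s, β+f).
Subtract the data counts: 47−22=25, 13−3=10.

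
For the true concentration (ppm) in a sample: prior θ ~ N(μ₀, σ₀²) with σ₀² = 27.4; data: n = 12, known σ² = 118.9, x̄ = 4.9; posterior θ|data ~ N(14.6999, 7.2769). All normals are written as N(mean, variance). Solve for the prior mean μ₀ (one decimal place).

With known observation variance, the Normal–Normal posterior has precision τ_n = τ₀ + n/σ² and mean μ_n = (τ₀μ₀ + (n/σ²)x̄)/τ_n.
Here τ₀ = 1/27.4 = 0.036496 and τ_data = 12/118.9 = 0.100925, so τ_n = 0.137421.
Rearranging for μ₀: μ₀ = (μ_n·τ_n − τ_data·x̄)/τ₀ = (14.6999·0.137421 − 0.100925·4.9) / 0.036496 = 1.525542/0.036496 ≈ 41.8.

μ₀ = 41.8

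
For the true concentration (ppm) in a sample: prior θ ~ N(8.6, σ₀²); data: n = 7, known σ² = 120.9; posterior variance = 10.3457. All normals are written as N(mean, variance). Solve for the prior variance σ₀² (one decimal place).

σ₀² = 25.8

Posterior precision equals prior precision plus data precision: 1/σ_n² = 1/σ₀² + n/σ².
So 1/σ₀² = 1/10.3457 − 7/120.9 = 0.096659 − 0.057899 = 0.038760.
Hence σ₀² = 1/0.038760 ≈ 25.8.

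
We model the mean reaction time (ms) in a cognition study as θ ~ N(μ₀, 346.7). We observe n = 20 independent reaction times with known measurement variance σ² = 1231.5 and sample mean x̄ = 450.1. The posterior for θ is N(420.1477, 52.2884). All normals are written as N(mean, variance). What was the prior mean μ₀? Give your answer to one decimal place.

μ₀ = 251.5

With known observation variance, the Normal–Normal posterior has precision τ_n = τ₀ + n/σ² and mean μ_n = (τ₀μ₀ + (n/σ²)x̄)/τ_n.
Here τ₀ = 1/346.7 = 0.002884 and τ_data = 20/1231.5 = 0.016240, so τ_n = 0.019124.
Rearranging for μ₀: μ₀ = (μ_n·τ_n − τ_data·x̄)/τ₀ = (420.1477·0.019124 − 0.016240·450.1) / 0.002884 = 0.725281/0.002884 ≈ 251.5.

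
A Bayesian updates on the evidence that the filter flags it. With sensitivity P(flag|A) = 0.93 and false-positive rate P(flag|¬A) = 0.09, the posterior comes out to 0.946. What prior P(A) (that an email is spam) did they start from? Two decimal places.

In odds form, posterior odds = prior odds × likelihood ratio, so prior odds = posterior odds ÷ LR.
Posterior odds = 0.946/(1−0.946) = 17.5185. LR = 0.93/0.09 = 10.3333.
Prior odds = 17.5185/10.3333 = 1.6953, so P(A) = 1.6953/(1+1.6953) ≈ 0.63.

P(A) = 0.63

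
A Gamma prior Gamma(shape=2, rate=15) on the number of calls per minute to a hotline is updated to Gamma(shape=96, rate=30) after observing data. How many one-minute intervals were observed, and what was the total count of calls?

A Gamma(α, β) prior (rate parametrization) on a Poisson rate with n observations summing to S gives posterior Gamma(α+S, β+n).
Matching: Σxᵢ = 96 − 2 = 94 and n = 30 − 15 = 15.

n = 15 one-minute intervals with total 94 calls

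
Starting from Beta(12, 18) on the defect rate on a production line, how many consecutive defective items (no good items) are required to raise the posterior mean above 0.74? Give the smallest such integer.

k = 40

After k defective items and 0 good items the posterior is Beta(12+k, 18), with mean (12+k)/(12+18+k).
Set (12+k)/(30+k) > 0.74 and solve: k > (0.74·30 − 12)/(1 − 0.74) = 39.231.
The smallest integer exceeding 39.231 is 40.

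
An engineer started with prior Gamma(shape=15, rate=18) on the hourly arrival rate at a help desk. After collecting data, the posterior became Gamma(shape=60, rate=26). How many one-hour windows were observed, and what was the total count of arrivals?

A Gamma(α, β) prior (rate parametrization) on a Poisson rate with n observations summing to S gives posterior Gamma(α+S, β+n).
Matching: Σxᵢ = 60 − 15 = 45 and n = 26 − 18 = 8.

n = 8 one-hour windows with total 45 arrivals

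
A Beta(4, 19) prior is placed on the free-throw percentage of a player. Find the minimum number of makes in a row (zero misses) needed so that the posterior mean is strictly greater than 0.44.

k = 11

After k makes and 0 misses the posterior is Beta(4+k, 19), with mean (4+k)/(4+19+k).
Set (4+k)/(23+k) > 0.44 and solve: k > (0.44·23 − 4)/(1 − 0.44) = 10.929.
The smallest integer exceeding 10.929 is 11.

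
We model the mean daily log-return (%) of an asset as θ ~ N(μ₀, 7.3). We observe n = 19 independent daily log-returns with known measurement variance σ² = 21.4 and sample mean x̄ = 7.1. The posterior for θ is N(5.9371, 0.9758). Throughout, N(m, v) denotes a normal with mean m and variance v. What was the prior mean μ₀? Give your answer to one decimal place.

The posterior mean is a precision-weighted average: μ_n = (τ₀μ₀ + τ_data·x̄)/(τ₀+τ_data), with τ₀=1/σ₀² and τ_data=n/σ².
Here τ₀ = 1/7.3 = 0.136986 and τ_data = 19/21.4 = 0.887850, so τ_n = 1.024836.
Rearranging for μ₀: μ₀ = (μ_n·τ_n − τ_data·x̄)/τ₀ = (5.9371·1.024836 − 0.887850·7.1) / 0.136986 = -0.219181/0.136986 ≈ -1.6.

μ₀ = -1.6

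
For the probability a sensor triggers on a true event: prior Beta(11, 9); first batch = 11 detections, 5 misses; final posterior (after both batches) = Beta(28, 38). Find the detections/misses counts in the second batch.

Because Beta–binomial updating is additive in the counts, the combined data contributed (α_post−α_prior, β_post−β_prior) successes and failures.
Total across both batches: 28−11=17 detections, 38−9=29 misses.
Subtract the first batch: 17−11=6 detections and 29−5=24 misses.

6 detections and 24 misses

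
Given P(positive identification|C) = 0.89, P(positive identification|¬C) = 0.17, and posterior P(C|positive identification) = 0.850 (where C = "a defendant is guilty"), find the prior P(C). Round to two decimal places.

P(C) = 0.52

In odds form, posterior odds = prior odds × likelihood ratio, so prior odds = posterior odds ÷ LR.
Posterior odds = 0.850/(1−0.850) = 5.6667. LR = 0.89/0.17 = 5.2353.
Prior odds = 5.6667/5.2353 = 1.0824, so P(C) = 1.0824/(1+1.0824) ≈ 0.52.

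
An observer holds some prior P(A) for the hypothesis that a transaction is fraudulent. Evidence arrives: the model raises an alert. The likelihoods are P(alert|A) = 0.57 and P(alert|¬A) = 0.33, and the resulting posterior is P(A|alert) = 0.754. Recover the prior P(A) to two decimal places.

Bayes' rule in odds form gives O(A|E) = O(A)·[P(E|A)/P(E|¬A)], hence O(A) = O(A|E)/LR.
Posterior odds = 0.754/(1−0.754) = 3.0650. LR = 0.57/0.33 = 1.7273.
Prior odds = 3.0650/1.7273 = 1.7744, so P(A) = 1.7744/(1+1.7744) ≈ 0.64.

P(A) = 0.64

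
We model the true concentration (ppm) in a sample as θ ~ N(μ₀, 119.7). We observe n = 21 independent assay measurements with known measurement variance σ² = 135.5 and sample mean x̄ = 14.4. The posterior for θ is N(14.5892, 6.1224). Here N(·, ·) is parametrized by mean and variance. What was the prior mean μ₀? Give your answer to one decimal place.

The posterior mean is a precision-weighted average: μ_n = (τ₀μ₀ + τ_data·x̄)/(τ₀+τ_data), with τ₀=1/σ₀² and τ_data=n/σ².
Here τ₀ = 1/119.7 = 0.008354 and τ_data = 21/135.5 = 0.154982, so τ_n = 0.163336.
Rearranging for μ₀: μ₀ = (μ_n·τ_n − τ_data·x̄)/τ₀ = (14.5892·0.163336 − 0.154982·14.4) / 0.008354 = 0.151201/0.008354 ≈ 18.1.

μ₀ = 18.1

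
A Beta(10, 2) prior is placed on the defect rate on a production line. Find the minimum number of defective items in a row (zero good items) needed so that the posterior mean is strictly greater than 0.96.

After k defective items and 0 good items the posterior is Beta(10+k, 2), with mean (10+k)/(10+2+k).
Set (10+k)/(12+k) > 0.96 and solve: k > (0.96·12 − 10)/(1 − 0.96) = 38.000.
The smallest integer exceeding 38.000 is 39, and checking k=39: (49)/(51) = 0.9608 > 0.96.

k = 39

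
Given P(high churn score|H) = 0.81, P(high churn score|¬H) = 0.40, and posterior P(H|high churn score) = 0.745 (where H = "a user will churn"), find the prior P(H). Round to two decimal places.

P(H) = 0.59

In odds form, posterior odds = prior odds × likelihood ratio, so prior odds = posterior odds ÷ LR.
Posterior odds = 0.745/(1−0.745) = 2.9216. LR = 0.81/0.40 = 2.0250.
Prior odds = 2.9216/2.0250 = 1.4428, so P(H) = 1.4428/(1+1.4428) ≈ 0.59.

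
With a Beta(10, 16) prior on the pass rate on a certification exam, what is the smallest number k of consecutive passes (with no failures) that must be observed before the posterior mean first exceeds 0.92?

k = 175

After k passes and 0 failures the posterior is Beta(10+k, 16), with mean (10+k)/(10+16+k).
Set (10+k)/(26+k) > 0.92 and solve: k > (0.92·26 − 10)/(1 − 0.92) = 174.000.
The smallest integer exceeding 174.000 is 175.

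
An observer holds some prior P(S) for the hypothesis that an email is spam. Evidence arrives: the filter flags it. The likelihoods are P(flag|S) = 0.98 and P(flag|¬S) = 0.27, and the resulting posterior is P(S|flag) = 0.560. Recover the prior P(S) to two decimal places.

P(S) = 0.26

In odds form, posterior odds = prior odds × likelihood ratio, so prior odds = posterior odds ÷ LR.
Posterior odds = 0.560/(1−0.560) = 1.2727. LR = 0.98/0.27 = 3.6296.
Prior odds = 1.2727/3.6296 = 0.3506, so P(S) = 0.3506/(1+0.3506) ≈ 0.26.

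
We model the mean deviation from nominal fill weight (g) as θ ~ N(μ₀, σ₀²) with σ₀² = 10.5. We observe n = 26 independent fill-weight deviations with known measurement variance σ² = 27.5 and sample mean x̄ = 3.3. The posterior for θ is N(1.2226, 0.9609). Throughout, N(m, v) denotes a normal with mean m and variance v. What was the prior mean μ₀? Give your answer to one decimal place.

The posterior mean is a precision-weighted average: μ_n = (τ₀μ₀ + τ_data·x̄)/(τ₀+τ_data), with τ₀=1/σ₀² and τ_data=n/σ².
Here τ₀ = 1/10.5 = 0.095238 and τ_data = 26/27.5 = 0.945455, so τ_n = 1.040693.
Rearranging for μ₀: μ₀ = (μ_n·τ_n − τ_data·x̄)/τ₀ = (1.2226·1.040693 − 0.945455·3.3) / 0.095238 = -1.847650/0.095238 ≈ -19.4.

μ₀ = -19.4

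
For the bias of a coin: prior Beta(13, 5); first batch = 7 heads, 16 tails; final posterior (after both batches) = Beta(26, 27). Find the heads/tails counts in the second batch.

6 heads and 6 tails

Sequential conjugate updates are equivalent to a single update on the pooled data, so total successes = posterior α − prior α and total failures = posterior β − prior β.
Total across both batches: 26−13=13 heads, 27−5=22 tails.
Subtract the first batch: 13−7=6 heads and 22−16=6 tails.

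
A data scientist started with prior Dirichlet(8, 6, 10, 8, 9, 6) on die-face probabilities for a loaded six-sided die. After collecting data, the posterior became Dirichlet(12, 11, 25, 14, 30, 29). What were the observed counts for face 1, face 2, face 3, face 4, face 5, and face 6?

counts (4, 5, 15, 6, 21, 23)

For a Dirichlet(α) prior with multinomial counts c, the posterior is Dirichlet(α + c) componentwise.
Counts are posterior − prior componentwise: 12−8=4, 11−6=5, 25−10=15, 14−8=6, 30−9=21, 29−6=23.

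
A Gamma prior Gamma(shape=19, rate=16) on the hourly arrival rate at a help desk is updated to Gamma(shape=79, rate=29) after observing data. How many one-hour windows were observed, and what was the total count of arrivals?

A Gamma(α, β) prior (rate parametrization) on a Poisson rate with n observations summing to S gives posterior Gamma(α+S, β+n).
Matching: Σxᵢ = 79 − 19 = 60 and n = 29 − 16 = 13.

n = 13 one-hour windows with total 60 arrivals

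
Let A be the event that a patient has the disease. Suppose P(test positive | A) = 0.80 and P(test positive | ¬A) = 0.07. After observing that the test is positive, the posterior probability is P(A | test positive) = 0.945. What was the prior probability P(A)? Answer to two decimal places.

Bayes' rule in odds form gives O(A|E) = O(A)·[P(E|A)/P(E|¬A)], hence O(A) = O(A|E)/LR.
Posterior odds = 0.945/(1−0.945) = 17.1818. LR = 0.80/0.07 = 11.4286.
Prior odds = 17.1818/11.4286 = 1.5034, so P(A) = 1.5034/(1+1.5034) ≈ 0.60.

P(A) = 0.60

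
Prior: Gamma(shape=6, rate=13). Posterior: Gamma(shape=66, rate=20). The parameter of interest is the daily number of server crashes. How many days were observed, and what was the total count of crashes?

Gamma–Poisson conjugacy: posterior shape = α + Σxᵢ, posterior rate = β + n.
Matching: Σxᵢ = 66 − 6 = 60 and n = 20 − 13 = 7.

n = 7 days with total 60 crashes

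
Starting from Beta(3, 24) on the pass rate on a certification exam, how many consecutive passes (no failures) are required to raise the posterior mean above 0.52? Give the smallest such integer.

k = 24

After k passes and 0 failures the posterior is Beta(3+k, 24), with mean (3+k)/(3+24+k).
Set (3+k)/(27+k) > 0.52 and solve: k > (0.52·27 − 3)/(1 − 0.52) = 23.000.
The smallest integer exceeding 23.000 is 24.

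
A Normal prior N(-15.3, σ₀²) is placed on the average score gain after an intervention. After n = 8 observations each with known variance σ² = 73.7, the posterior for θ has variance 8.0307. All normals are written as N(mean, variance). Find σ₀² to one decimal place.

σ₀² = 62.6

Posterior precision equals prior precision plus data precision: 1/σ_n² = 1/σ₀² + n/σ².
So 1/σ₀² = 1/8.0307 − 8/73.7 = 0.124522 − 0.108548 = 0.015974.
Hence σ₀² = 1/0.015974 ≈ 62.6.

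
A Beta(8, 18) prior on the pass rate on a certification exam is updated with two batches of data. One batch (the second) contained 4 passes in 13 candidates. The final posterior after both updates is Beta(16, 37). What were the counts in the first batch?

Because Beta–binomial updating is additive in the counts, the combined data contributed (α_post−α_prior, β_post−β_prior) successes and failures.
Total across both batches: 16−8=8 passes, 37−18=19 failures.
Subtract the second batch: 8−4=4 passes and 19−9=10 failures.

4 passes and 10 failures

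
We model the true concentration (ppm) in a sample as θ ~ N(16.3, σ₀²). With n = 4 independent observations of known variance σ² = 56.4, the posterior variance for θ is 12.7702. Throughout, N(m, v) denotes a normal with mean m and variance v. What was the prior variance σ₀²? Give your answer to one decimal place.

σ₀² = 135.4

Posterior precision equals prior precision plus data precision: 1/σ_n² = 1/σ₀² + n/σ².
So 1/σ₀² = 1/12.7702 − 4/56.4 = 0.078307 − 0.070922 = 0.007385.
Hence σ₀² = 1/0.007385 ≈ 135.4.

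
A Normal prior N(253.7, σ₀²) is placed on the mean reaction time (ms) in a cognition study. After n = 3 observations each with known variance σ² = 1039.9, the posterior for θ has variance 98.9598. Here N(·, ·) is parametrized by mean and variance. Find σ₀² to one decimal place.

Posterior precision equals prior precision plus data precision: 1/σ_n² = 1/σ₀² + n/σ².
So 1/σ₀² = 1/98.9598 − 3/1039.9 = 0.010105 − 0.002885 = 0.007220.
Hence σ₀² = 1/0.007220 ≈ 138.5.

σ₀² = 138.5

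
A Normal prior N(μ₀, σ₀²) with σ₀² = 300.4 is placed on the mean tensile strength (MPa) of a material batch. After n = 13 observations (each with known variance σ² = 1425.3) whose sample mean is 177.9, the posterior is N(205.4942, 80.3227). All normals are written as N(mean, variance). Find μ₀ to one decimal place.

The posterior mean is a precision-weighted average: μ_n = (τ₀μ₀ + τ_data·x̄)/(τ₀+τ_data), with τ₀=1/σ₀² and τ_data=n/σ².
Here τ₀ = 1/300.4 = 0.003329 and τ_data = 13/1425.3 = 0.009121, so τ_n = 0.012450.
Rearranging for μ₀: μ₀ = (μ_n·τ_n − τ_data·x̄)/τ₀ = (205.4942·0.012450 − 0.009121·177.9) / 0.003329 = 0.935777/0.003329 ≈ 281.1.

μ₀ = 281.1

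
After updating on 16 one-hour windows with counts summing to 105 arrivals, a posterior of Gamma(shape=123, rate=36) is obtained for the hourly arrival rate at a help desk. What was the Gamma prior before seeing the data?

Gamma(shape=18, rate=20)

A Gamma(α, β) prior (rate parametrization) on a Poisson rate with n observations summing to S gives posterior Gamma(α+S, β+n).
So α = 123 − 105 = 18 and β = 36 − 16 = 20.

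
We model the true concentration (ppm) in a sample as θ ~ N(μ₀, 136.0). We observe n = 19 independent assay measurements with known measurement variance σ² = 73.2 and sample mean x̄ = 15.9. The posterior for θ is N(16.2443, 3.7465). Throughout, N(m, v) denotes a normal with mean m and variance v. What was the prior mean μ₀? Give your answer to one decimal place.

With known observation variance, the Normal–Normal posterior has precision τ_n = τ₀ + n/σ² and mean μ_n = (τ₀μ₀ + (n/σ²)x̄)/τ_n.
Here τ₀ = 1/136.0 = 0.007353 and τ_data = 19/73.2 = 0.259563, so τ_n = 0.266916.
Rearranging for μ₀: μ₀ = (μ_n·τ_n − τ_data·x̄)/τ₀ = (16.2443·0.266916 − 0.259563·15.9) / 0.007353 = 0.208812/0.007353 ≈ 28.4.

μ₀ = 28.4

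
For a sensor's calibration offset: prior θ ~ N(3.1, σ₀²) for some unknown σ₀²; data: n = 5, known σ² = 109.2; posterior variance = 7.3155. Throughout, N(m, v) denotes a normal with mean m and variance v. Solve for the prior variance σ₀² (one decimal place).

Posterior precision equals prior precision plus data precision: 1/σ_n² = 1/σ₀² + n/σ².
So 1/σ₀² = 1/7.3155 − 5/109.2 = 0.136696 − 0.045788 = 0.090908.
Hence σ₀² = 1/0.090908 ≈ 11.0.

σ₀² = 11.0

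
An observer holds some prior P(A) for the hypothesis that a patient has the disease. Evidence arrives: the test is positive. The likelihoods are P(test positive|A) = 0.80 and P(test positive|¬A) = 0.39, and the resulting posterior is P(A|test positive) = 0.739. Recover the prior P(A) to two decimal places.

In odds form, posterior odds = prior odds × likelihood ratio, so prior odds = posterior odds ÷ LR.
Posterior odds = 0.739/(1−0.739) = 2.8314. LR = 0.80/0.39 = 2.0513.
Prior odds = 2.8314/2.0513 = 1.3803, so P(A) = 1.3803/(1+1.3803) ≈ 0.58.

P(A) = 0.58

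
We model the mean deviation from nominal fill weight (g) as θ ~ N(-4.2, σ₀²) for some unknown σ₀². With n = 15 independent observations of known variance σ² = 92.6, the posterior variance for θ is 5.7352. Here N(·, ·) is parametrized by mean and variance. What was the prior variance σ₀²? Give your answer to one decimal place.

Posterior precision equals prior precision plus data precision: 1/σ_n² = 1/σ₀² + n/σ².
So 1/σ₀² = 1/5.7352 − 15/92.6 = 0.174362 − 0.161987 = 0.012375.
Hence σ₀² = 1/0.012375 ≈ 80.8.

σ₀² = 80.8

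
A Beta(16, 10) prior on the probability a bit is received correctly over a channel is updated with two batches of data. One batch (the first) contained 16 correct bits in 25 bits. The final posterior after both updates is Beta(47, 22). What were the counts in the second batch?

Sequential conjugate updates are equivalent to a single update on the pooled data, so total successes = posterior α − prior α and total failures = posterior β − prior β.
Total across both batches: 47−16=31 correct bits, 22−10=12 errors.
Subtract the first batch: 31−16=15 correct bits and 12−9=3 errors.

15 correct bits and 3 errors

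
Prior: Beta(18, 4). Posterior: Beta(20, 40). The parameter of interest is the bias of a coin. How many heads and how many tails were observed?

A Beta(α, β) prior with s successes and f failures in binomial data gives a Beta(α+s, β+f) posterior.
So s = 20 − 18 = 2 and f = 40 − 4 = 36.

2 heads and 36 tails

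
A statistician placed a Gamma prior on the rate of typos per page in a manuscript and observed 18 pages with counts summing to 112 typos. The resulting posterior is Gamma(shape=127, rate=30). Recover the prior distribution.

Gamma(shape=15, rate=12)

Gamma–Poisson conjugacy: posterior shape = α + Σxᵢ, posterior rate = β + n.
So α = 127 − 112 = 15 and β = 30 − 18 = 12.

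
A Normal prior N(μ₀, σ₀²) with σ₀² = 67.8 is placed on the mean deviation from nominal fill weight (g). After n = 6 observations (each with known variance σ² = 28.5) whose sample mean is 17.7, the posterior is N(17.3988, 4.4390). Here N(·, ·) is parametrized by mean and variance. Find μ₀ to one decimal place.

The posterior mean is a precision-weighted average: μ_n = (τ₀μ₀ + τ_data·x̄)/(τ₀+τ_data), with τ₀=1/σ₀² and τ_data=n/σ².
Here τ₀ = 1/67.8 = 0.014749 and τ_data = 6/28.5 = 0.210526, so τ_n = 0.225275.
Rearranging for μ₀: μ₀ = (μ_n·τ_n − τ_data·x̄)/τ₀ = (17.3988·0.225275 − 0.210526·17.7) / 0.014749 = 0.193204/0.014749 ≈ 13.1.

μ₀ = 13.1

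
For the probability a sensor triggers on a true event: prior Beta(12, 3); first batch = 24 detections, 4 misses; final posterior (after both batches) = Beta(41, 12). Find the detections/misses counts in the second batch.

Because Beta–binomial updating is additive in the counts, the combined data contributed (α_post−α_prior, β_post−β_prior) successes and failures.
Total across both batches: 41−12=29 detections, 12−3=9 misses.
Subtract the first batch: 29−24=5 detections and 9−4=5 misses.

5 detections and 5 misses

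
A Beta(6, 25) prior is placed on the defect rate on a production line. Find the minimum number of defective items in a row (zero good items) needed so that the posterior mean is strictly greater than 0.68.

After k defective items and 0 good items the posterior is Beta(6+k, 25), with mean (6+k)/(6+25+k).
Set (6+k)/(31+k) > 0.68 and solve: k > (0.68·31 − 6)/(1 − 0.68) = 47.125.
The smallest integer exceeding 47.125 is 48.

k = 48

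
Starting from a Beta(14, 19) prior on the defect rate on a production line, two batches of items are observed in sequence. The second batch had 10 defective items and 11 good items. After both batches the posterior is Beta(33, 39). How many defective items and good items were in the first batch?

9 defective items and 9 good items

Because Beta–binomial updating is additive in the counts, the combined data contributed (α_post−α_prior, β_post−β_prior) successes and failures.
Total across both batches: 33−14=19 defective items, 39−19=20 good items.
Subtract the second batch: 19−10=9 defective items and 20−11=9 good items.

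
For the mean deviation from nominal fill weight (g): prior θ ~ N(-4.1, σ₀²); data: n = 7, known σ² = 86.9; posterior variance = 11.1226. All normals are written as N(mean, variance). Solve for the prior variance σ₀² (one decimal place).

For the Normal–Normal model with known σ², precisions add: τ_n = τ₀ + n/σ².
So 1/σ₀² = 1/11.1226 − 7/86.9 = 0.089907 − 0.080552 = 0.009355.
Hence σ₀² = 1/0.009355 ≈ 106.9.

σ₀² = 106.9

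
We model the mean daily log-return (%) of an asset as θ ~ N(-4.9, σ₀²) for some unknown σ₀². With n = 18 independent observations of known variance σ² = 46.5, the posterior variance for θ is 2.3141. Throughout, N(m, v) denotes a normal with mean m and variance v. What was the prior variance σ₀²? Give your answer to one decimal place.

σ₀² = 22.2

For the Normal–Normal model with known σ², precisions add: τ_n = τ₀ + n/σ².
So 1/σ₀² = 1/2.3141 − 18/46.5 = 0.432133 − 0.387097 = 0.045036.
Hence σ₀² = 1/0.045036 ≈ 22.2.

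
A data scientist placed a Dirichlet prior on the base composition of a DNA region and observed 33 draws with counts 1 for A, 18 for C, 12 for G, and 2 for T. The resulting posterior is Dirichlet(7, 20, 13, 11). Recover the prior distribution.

Dirichlet(6, 2, 1, 9)

For a Dirichlet(α) prior with multinomial counts c, the posterior is Dirichlet(α + c) componentwise.
Subtract each count from the matching posterior parameter: 7−1=6, 20−18=2, 13−12=1, 11−2=9.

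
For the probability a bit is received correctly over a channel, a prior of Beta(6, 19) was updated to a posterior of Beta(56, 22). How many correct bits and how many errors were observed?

Beta is conjugate to the binomial likelihood: posterior = Beta(a+s, b+f).
Match parameters: s=56−6=50, f=22−19=3.

50 correct bits and 3 errors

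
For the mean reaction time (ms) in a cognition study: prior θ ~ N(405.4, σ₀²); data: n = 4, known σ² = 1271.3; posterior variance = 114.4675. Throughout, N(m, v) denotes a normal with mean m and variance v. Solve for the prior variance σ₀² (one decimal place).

For the Normal–Normal model with known σ², precisions add: τ_n = τ₀ + n/σ².
So 1/σ₀² = 1/114.4675 − 4/1271.3 = 0.008736 − 0.003146 = 0.005590.
Hence σ₀² = 1/0.005590 ≈ 178.9.

σ₀² = 178.9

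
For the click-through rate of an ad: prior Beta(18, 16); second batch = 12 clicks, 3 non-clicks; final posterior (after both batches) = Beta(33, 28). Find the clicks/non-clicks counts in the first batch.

Because Beta–binomial updating is additive in the counts, the combined data contributed (α_post−α_prior, β_post−β_prior) successes and failures.
Total across both batches: 33−18=15 clicks, 28−16=12 non-clicks.
Subtract the second batch: 15−12=3 clicks and 12−3=9 non-clicks.

3 clicks and 9 non-clicks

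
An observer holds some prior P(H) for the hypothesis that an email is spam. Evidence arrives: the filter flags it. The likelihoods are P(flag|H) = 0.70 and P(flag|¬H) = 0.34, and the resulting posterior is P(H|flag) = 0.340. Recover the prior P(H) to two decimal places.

P(H) = 0.20

In odds form, posterior odds = prior odds × likelihood ratio, so prior odds = posterior odds ÷ LR.
Posterior odds = 0.340/(1−0.340) = 0.5152. LR = 0.70/0.34 = 2.0588.
Prior odds = 0.5152/2.0588 = 0.2502, so P(H) = 0.2502/(1+0.2502) ≈ 0.20.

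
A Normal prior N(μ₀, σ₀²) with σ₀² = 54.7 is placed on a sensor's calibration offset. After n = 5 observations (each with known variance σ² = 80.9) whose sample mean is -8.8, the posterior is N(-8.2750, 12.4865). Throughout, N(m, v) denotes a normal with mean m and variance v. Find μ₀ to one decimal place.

With known observation variance, the Normal–Normal posterior has precision τ_n = τ₀ + n/σ² and mean μ_n = (τ₀μ₀ + (n/σ²)x̄)/τ_n.
Here τ₀ = 1/54.7 = 0.018282 and τ_data = 5/80.9 = 0.061805, so τ_n = 0.080087.
Rearranging for μ₀: μ₀ = (μ_n·τ_n − τ_data·x̄)/τ₀ = (-8.2750·0.080087 − 0.061805·-8.8) / 0.018282 = -0.118836/0.018282 ≈ -6.5.

μ₀ = -6.5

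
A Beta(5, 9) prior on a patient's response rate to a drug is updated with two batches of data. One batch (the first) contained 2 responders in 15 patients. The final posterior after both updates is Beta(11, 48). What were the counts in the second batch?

4 responders and 26 non-responders

Because Beta–binomial updating is additive in the counts, the combined data contributed (α_post−α_prior, β_post−β_prior) successes and failures.
Total across both batches: 11−5=6 responders, 48−9=39 non-responders.
Subtract the first batch: 6−2=4 responders and 39−13=26 non-responders.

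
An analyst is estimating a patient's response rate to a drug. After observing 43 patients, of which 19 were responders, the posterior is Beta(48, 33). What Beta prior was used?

Beta(29, 9)

Under Beta–binomial conjugacy the posterior parameters are (a+s, b+f).
So a = 48 − 19 = 29 and b = 33 − 24 = 9.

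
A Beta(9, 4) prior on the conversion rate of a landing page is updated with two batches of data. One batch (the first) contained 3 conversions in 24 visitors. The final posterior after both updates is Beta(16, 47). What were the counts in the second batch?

Because Beta–binomial updating is additive in the counts, the combined data contributed (α_post−α_prior, β_post−β_prior) successes and failures.
Total across both batches: 16−9=7 conversions, 47−4=43 bounces.
Subtract the first batch: 7−3=4 conversions and 43−21=22 bounces.

4 conversions and 22 bounces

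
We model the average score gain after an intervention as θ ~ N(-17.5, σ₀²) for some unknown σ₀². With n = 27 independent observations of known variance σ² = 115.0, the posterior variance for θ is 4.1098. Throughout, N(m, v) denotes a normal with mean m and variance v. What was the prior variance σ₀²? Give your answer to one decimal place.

For the Normal–Normal model with known σ², precisions add: τ_n = τ₀ + n/σ².
So 1/σ₀² = 1/4.1098 − 27/115.0 = 0.243321 − 0.234783 = 0.008538.
Hence σ₀² = 1/0.008538 ≈ 117.1.

σ₀² = 117.1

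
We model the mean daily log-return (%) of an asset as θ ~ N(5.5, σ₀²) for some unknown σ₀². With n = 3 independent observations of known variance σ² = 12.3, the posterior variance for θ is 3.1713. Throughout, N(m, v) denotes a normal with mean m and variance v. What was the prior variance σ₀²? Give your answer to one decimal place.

For the Normal–Normal model with known σ², precisions add: τ_n = τ₀ + n/σ².
So 1/σ₀² = 1/3.1713 − 3/12.3 = 0.315328 − 0.243902 = 0.071426.
Hence σ₀² = 1/0.071426 ≈ 14.0.

σ₀² = 14.0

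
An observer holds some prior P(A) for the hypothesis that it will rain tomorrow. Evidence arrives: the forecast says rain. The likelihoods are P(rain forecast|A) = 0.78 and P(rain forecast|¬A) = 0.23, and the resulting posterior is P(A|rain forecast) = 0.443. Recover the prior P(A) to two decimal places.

P(A) = 0.19

In odds form, posterior odds = prior odds × likelihood ratio, so prior odds = posterior odds ÷ LR.
Posterior odds = 0.443/(1−0.443) = 0.7953. LR = 0.78/0.23 = 3.3913.
Prior odds = 0.7953/3.3913 = 0.2345, so P(A) = 0.2345/(1+0.2345) ≈ 0.19.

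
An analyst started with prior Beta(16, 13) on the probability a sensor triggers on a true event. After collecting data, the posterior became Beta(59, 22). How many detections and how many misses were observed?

Beta is conjugate to the binomial likelihood: posterior = Beta(a+s, b+f).
So s = 59 − 16 = 43 and f = 22 − 13 = 9.

43 detections and 9 misses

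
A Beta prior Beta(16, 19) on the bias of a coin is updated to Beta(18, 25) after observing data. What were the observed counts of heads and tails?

2 heads and 6 tails

A Beta(α, β) prior with s successes and f failures in binomial data gives a Beta(α+s, β+f) posterior.
So s = 18 − 16 = 2 and f = 25 − 19 = 6.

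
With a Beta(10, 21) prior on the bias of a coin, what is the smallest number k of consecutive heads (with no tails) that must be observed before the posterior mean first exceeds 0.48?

After k heads and 0 tails the posterior is Beta(10+k, 21), with mean (10+k)/(10+21+k).
Set (10+k)/(31+k) > 0.48 and solve: k > (0.48·31 − 10)/(1 − 0.48) = 9.385.
The smallest integer exceeding 9.385 is 10.

k = 10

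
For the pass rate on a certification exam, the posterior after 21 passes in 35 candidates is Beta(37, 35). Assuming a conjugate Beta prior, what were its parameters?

Beta is conjugate to the binomial likelihood: posterior = Beta(a+s, b+f).
So a = 37 − 21 = 16 and b = 35 − 14 = 21.

Beta(16, 21)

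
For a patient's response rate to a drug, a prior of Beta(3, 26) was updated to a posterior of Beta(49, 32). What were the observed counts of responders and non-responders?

46 responders and 6 non-responders

A Beta(a, b) prior with s successes and f failures in binomial data gives a Beta(a+s, b+f) posterior.
So s = 49 − 3 = 46 and f = 32 − 26 = 6.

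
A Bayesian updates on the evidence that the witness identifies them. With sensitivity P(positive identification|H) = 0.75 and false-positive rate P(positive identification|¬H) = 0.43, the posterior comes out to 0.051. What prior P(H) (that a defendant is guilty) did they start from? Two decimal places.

In odds form, posterior odds = prior odds × likelihood ratio, so prior odds = posterior odds ÷ LR.
Posterior odds = 0.051/(1−0.051) = 0.0537. LR = 0.75/0.43 = 1.7442.
Prior odds = 0.0537/1.7442 = 0.0308, so P(H) = 0.0308/(1+0.0308) ≈ 0.03.

P(H) = 0.03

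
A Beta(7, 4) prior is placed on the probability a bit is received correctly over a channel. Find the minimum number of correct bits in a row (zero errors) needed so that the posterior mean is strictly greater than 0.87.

After k correct bits and 0 errors the posterior is Beta(7+k, 4), with mean (7+k)/(7+4+k).
Set (7+k)/(11+k) > 0.87 and solve: k > (0.87·11 − 7)/(1 − 0.87) = 19.769.
The smallest integer exceeding 19.769 is 20, and checking k=20: (27)/(31) = 0.8710 > 0.87.

k = 20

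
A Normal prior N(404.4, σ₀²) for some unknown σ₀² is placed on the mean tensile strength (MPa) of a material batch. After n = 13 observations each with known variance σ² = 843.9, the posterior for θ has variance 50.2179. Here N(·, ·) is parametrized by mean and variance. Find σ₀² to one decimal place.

Posterior precision equals prior precision plus data precision: 1/σ_n² = 1/σ₀² + n/σ².
So 1/σ₀² = 1/50.2179 − 13/843.9 = 0.019913 − 0.015405 = 0.004508.
Hence σ₀² = 1/0.004508 ≈ 221.8.

σ₀² = 221.8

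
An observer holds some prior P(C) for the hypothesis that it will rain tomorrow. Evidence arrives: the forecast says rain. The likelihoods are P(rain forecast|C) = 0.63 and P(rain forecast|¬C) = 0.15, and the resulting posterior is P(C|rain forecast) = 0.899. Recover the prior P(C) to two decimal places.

P(C) = 0.68

Bayes' rule in odds form gives O(C|E) = O(C)·[P(E|C)/P(E|¬C)], hence O(C) = O(C|E)/LR.
Posterior odds = 0.899/(1−0.899) = 8.9010. LR = 0.63/0.15 = 4.2000.
Prior odds = 8.9010/4.2000 = 2.1193, so P(C) = 2.1193/(1+2.1193) ≈ 0.68.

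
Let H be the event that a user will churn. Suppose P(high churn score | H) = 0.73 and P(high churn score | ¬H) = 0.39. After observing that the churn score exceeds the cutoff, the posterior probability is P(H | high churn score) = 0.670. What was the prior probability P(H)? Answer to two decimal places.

P(H) = 0.52

Bayes' rule in odds form gives O(H|E) = O(H)·[P(E|H)/P(E|¬H)], hence O(H) = O(H|E)/LR.
Posterior odds = 0.670/(1−0.670) = 2.0303. LR = 0.73/0.39 = 1.8718.
Prior odds = 2.0303/1.8718 = 1.0847, so P(H) = 1.0847/(1+1.0847) ≈ 0.52.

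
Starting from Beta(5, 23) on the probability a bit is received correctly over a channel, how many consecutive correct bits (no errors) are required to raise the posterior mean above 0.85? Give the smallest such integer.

k = 126

After k correct bits and 0 errors the posterior is Beta(5+k, 23), with mean (5+k)/(5+23+k).
Set (5+k)/(28+k) > 0.85 and solve: k > (0.85·28 − 5)/(1 − 0.85) = 125.333.
The smallest integer exceeding 125.333 is 126.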